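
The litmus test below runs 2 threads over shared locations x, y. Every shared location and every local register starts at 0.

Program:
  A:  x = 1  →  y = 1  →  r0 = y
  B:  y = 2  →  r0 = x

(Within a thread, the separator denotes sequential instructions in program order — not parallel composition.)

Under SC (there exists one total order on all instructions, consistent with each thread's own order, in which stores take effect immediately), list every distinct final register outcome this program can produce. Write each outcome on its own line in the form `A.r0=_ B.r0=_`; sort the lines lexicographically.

outcome vector order: (A.r0,B.r0)
|SC outcomes| = 3

A.r0=1 B.r0=0
A.r0=1 B.r0=1
A.r0=2 B.r0=1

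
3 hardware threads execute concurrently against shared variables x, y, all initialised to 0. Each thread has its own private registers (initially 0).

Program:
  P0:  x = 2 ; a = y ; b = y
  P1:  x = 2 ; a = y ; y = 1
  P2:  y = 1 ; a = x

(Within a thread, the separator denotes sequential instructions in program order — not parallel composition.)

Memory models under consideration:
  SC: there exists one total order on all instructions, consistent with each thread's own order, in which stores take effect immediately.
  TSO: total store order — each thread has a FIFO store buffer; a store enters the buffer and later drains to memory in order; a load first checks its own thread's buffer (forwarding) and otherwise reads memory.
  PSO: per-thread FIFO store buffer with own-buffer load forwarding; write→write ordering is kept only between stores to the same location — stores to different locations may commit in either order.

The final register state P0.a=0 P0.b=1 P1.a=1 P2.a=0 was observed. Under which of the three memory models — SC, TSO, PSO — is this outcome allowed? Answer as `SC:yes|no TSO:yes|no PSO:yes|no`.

SC:no TSO:yes PSO:yes

outcome vector order: (P0.a,P0.b,P1.a,P2.a)
under SC → 0/0/0/2, 0/0/1/2, 0/1/0/2, 0/1/1/2, 1/1/0/2, 1/1/1/0, 1/1/1/2
under TSO → 0/0/0/0, 0/0/0/2, 0/0/1/0, 0/0/1/2, 0/1/0/0, 0/1/0/2, 0/1/1/0, 0/1/1/2, 1/1/0/0, 1/1/0/2, 1/1/1/0, 1/1/1/2
under PSO → 0/0/0/0, 0/0/0/2, 0/0/1/0, 0/0/1/2, 0/1/0/0, 0/1/0/2, 0/1/1/0, 0/1/1/2, 1/1/0/0, 1/1/0/2, 1/1/1/0, 1/1/1/2
target 0/1/1/0 ∈ {TSO,PSO}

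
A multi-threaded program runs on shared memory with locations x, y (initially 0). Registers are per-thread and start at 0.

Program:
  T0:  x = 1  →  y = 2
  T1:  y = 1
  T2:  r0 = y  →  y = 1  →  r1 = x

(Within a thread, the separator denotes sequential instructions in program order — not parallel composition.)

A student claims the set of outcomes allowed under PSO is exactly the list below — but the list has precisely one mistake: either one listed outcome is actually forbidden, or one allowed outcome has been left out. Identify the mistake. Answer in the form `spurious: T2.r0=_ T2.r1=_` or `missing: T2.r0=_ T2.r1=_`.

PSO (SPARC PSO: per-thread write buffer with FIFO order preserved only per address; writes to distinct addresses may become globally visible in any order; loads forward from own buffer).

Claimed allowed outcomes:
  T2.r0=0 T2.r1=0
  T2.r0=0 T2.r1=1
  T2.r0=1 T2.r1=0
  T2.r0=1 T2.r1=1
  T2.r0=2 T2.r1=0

missing: T2.r0=2 T2.r1=1

outcome vector order: (T2.r0,T2.r1)
PSO: 6 outcomes — {<0 0>, <0 1>, <1 0>, <1 1>, <2 0>, <2 1>}
PSO∖claimed = {<2 1>}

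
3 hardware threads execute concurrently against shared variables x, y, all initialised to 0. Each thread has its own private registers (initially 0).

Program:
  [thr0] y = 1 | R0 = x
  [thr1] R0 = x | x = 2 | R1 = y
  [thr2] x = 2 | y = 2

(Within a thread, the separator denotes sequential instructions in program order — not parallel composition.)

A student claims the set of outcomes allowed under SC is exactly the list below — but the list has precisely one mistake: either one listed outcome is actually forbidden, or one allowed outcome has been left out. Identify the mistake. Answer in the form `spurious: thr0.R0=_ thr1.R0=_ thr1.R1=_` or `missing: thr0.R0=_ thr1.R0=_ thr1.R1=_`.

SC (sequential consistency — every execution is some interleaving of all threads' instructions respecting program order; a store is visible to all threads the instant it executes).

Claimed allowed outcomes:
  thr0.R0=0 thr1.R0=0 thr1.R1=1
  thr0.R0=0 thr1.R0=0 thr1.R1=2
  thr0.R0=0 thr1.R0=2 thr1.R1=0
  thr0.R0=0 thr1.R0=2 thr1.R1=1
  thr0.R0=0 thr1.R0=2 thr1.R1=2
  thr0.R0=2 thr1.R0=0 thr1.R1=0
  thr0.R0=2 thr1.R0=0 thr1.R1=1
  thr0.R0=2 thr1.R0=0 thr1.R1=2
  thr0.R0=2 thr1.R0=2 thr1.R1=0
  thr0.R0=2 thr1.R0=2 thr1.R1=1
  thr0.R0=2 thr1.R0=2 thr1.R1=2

outcome vector order: (thr0.R0,thr1.R0,thr1.R1)
SC (10): <0 0 1>, <0 0 2>, <0 2 1>, <0 2 2>, <2 0 0>, <2 0 1>, <2 0 2>, <2 2 0>, <2 2 1>, <2 2 2>
claimed∖SC = {<0 2 0>}

spurious: thr0.R0=0 thr1.R0=2 thr1.R1=0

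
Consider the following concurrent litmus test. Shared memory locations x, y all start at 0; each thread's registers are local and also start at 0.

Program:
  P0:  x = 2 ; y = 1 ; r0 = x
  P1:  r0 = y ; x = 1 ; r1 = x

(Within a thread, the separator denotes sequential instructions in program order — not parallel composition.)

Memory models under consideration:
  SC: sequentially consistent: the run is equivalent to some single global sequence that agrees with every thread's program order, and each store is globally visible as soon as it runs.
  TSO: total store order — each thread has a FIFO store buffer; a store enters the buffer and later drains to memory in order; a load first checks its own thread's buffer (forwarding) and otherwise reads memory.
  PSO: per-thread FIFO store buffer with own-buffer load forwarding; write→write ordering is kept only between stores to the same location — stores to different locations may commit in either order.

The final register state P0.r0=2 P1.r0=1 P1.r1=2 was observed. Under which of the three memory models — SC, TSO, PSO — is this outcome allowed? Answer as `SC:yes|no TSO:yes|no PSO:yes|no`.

SC:no TSO:no PSO:yes

outcome vector order: (P0.r0,P1.r0,P1.r1)
SC (5): <1 0 1>; <1 1 1>; <2 0 1>; <2 0 2>; <2 1 1>
TSO (5): <1 0 1>; <1 1 1>; <2 0 1>; <2 0 2>; <2 1 1>
PSO (6): <1 0 1>; <1 1 1>; <2 0 1>; <2 0 2>; <2 1 1>; <2 1 2>
target <2 1 2> ∈ {PSO}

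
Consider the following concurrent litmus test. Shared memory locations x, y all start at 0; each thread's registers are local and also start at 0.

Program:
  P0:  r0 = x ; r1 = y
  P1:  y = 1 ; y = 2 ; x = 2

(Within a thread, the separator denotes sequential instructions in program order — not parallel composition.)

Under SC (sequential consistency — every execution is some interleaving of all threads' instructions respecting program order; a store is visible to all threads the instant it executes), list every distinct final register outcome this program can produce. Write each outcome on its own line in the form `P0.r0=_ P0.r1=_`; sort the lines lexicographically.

P0.r0=0 P0.r1=0
P0.r0=0 P0.r1=1
P0.r0=0 P0.r1=2
P0.r0=2 P0.r1=2

outcome vector order: (P0.r0,P0.r1)
|SC outcomes| = 4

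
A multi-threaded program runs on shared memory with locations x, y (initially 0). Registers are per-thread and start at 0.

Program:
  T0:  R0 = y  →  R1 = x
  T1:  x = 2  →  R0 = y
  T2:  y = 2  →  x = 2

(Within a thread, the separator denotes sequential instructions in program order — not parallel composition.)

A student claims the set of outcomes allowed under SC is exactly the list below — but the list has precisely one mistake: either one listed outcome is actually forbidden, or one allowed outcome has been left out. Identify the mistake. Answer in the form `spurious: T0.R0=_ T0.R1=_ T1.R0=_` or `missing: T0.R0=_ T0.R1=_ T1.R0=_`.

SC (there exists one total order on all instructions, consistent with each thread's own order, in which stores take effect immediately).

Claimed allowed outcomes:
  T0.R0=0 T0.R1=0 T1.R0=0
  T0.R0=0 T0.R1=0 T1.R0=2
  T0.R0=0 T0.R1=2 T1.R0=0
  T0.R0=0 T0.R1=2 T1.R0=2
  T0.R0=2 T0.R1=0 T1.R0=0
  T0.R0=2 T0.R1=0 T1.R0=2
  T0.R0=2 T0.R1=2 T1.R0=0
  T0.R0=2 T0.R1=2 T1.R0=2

spurious: T0.R0=2 T0.R1=0 T1.R0=0

outcome vector order: (T0.R0,T0.R1,T1.R0)
SC (7): <0 0 0>; <0 0 2>; <0 2 0>; <0 2 2>; <2 0 2>; <2 2 0>; <2 2 2>
claimed∖SC = {<2 0 0>}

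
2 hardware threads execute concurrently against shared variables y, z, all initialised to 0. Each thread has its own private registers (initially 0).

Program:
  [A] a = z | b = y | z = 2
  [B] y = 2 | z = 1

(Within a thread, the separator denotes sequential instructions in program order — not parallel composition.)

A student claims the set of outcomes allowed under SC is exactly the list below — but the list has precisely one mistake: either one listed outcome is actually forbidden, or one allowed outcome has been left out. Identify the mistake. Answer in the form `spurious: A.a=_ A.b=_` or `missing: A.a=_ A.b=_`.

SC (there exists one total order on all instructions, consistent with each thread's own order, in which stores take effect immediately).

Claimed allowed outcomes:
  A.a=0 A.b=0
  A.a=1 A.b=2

outcome vector order: (A.a,A.b)
SC (3): (0,0); (0,2); (1,2)
SC∖claimed = {(0,2)}

missing: A.a=0 A.b=2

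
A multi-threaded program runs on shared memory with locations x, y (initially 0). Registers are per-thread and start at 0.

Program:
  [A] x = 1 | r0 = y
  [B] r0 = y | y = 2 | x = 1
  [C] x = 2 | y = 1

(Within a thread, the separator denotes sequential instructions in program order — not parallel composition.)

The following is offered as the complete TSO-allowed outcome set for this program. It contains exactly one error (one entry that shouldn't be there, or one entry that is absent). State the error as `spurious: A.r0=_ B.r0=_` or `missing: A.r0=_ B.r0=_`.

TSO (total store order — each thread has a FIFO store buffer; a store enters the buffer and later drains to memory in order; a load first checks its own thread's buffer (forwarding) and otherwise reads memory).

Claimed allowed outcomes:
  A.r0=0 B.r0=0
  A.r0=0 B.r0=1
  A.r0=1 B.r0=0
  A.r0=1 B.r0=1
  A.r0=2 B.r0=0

outcome vector order: (A.r0,B.r0)
[TSO] allowed = {(0,0); (0,1); (1,0); (1,1); (2,0); (2,1)}
TSO∖claimed = {(2,1)}

missing: A.r0=2 B.r0=1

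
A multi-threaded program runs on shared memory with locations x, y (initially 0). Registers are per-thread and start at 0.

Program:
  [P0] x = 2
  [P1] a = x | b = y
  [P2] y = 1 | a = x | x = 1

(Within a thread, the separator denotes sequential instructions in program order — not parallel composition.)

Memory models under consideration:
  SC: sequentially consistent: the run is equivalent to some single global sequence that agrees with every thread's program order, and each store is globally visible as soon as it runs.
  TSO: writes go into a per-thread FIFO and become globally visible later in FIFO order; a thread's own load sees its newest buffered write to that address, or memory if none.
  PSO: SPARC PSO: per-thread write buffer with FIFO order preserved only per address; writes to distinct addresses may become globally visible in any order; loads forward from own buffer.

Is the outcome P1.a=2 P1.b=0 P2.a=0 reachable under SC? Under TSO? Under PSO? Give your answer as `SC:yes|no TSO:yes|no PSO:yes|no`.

outcome vector order: (P1.a,P1.b,P2.a)
under SC → 000; 002; 010; 012; 110; 112; 202; 210; 212
under TSO → 000; 002; 010; 012; 110; 112; 200; 202; 210; 212
under PSO → 000; 002; 010; 012; 100; 102; 110; 112; 200; 202; 210; 212
target 200 ∈ {TSO,PSO}

SC:no TSO:yes PSO:yes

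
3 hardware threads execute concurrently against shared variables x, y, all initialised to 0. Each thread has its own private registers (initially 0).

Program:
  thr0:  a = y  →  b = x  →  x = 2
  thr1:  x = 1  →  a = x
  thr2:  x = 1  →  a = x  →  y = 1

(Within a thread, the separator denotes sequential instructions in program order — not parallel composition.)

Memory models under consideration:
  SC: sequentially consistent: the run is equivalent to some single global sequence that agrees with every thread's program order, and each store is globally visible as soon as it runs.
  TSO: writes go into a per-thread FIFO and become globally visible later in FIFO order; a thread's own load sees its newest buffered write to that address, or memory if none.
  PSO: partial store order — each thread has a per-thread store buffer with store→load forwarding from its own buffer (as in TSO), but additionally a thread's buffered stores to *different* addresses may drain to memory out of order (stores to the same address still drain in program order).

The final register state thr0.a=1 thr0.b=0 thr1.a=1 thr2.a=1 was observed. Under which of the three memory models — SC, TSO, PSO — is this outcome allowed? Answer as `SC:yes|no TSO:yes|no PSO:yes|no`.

outcome vector order: (thr0.a,thr0.b,thr1.a,thr2.a)
SC: 10 outcomes — {0011; 0012; 0021; 0022; 0111; 0112; 0121; 0122; 1111; 1121}
TSO: 10 outcomes — {0011; 0012; 0021; 0022; 0111; 0112; 0121; 0122; 1111; 1121}
PSO: 12 outcomes — {0011; 0012; 0021; 0022; 0111; 0112; 0121; 0122; 1011; 1021; 1111; 1121}
target 1011 ∈ {PSO}

SC:no TSO:no PSO:yes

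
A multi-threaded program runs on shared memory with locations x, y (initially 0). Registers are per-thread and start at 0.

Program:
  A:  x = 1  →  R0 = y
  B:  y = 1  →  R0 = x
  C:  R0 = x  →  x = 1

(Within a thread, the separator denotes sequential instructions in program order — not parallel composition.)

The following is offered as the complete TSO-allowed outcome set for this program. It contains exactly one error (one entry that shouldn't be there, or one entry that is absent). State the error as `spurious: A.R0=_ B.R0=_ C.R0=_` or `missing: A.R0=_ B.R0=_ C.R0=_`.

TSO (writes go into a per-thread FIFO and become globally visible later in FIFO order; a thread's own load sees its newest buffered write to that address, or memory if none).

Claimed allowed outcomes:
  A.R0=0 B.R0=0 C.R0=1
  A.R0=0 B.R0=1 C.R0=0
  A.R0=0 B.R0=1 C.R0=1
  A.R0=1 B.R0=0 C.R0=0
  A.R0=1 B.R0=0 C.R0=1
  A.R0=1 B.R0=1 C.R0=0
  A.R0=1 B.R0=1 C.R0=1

outcome vector order: (A.R0,B.R0,C.R0)
under TSO → (0,0,0), (0,0,1), (0,1,0), (0,1,1), (1,0,0), (1,0,1), (1,1,0), (1,1,1)
TSO∖claimed = {(0,0,0)}

missing: A.R0=0 B.R0=0 C.R0=0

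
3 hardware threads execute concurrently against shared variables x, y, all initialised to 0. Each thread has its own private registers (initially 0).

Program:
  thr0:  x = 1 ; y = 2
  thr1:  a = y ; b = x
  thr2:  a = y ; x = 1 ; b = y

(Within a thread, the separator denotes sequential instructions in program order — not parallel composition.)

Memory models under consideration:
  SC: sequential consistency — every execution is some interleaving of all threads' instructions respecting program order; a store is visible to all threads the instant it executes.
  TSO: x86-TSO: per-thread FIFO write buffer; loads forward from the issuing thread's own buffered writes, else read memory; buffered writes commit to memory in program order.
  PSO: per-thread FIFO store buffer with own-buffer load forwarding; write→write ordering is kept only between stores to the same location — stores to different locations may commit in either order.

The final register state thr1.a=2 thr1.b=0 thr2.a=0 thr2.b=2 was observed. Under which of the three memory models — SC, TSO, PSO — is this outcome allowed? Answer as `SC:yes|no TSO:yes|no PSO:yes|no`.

SC:no TSO:no PSO:yes

outcome vector order: (thr1.a,thr1.b,thr2.a,thr2.b)
[SC] allowed = {0/0/0/0 0/0/0/2 0/0/2/2 0/1/0/0 0/1/0/2 0/1/2/2 2/1/0/0 2/1/0/2 2/1/2/2}
[TSO] allowed = {0/0/0/0 0/0/0/2 0/0/2/2 0/1/0/0 0/1/0/2 0/1/2/2 2/1/0/0 2/1/0/2 2/1/2/2}
[PSO] allowed = {0/0/0/0 0/0/0/2 0/0/2/2 0/1/0/0 0/1/0/2 0/1/2/2 2/0/0/0 2/0/0/2 2/0/2/2 2/1/0/0 2/1/0/2 2/1/2/2}
target 2/0/0/2 ∈ {PSO}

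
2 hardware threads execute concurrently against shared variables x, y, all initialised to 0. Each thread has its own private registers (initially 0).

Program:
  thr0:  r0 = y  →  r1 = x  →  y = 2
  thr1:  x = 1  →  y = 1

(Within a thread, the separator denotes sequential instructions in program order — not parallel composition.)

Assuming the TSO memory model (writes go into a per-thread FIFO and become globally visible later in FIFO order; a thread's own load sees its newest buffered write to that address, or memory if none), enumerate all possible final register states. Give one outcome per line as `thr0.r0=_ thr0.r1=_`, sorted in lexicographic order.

outcome vector order: (thr0.r0,thr0.r1)
|TSO outcomes| = 3

thr0.r0=0 thr0.r1=0
thr0.r0=0 thr0.r1=1
thr0.r0=1 thr0.r1=1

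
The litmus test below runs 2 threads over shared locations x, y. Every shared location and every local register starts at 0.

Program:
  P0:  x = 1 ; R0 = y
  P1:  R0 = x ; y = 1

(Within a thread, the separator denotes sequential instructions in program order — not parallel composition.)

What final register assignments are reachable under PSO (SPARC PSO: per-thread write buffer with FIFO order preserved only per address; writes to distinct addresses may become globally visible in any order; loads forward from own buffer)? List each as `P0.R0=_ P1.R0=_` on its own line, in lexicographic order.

outcome vector order: (P0.R0,P1.R0)
|PSO outcomes| = 4

P0.R0=0 P1.R0=0
P0.R0=0 P1.R0=1
P0.R0=1 P1.R0=0
P0.R0=1 P1.R0=1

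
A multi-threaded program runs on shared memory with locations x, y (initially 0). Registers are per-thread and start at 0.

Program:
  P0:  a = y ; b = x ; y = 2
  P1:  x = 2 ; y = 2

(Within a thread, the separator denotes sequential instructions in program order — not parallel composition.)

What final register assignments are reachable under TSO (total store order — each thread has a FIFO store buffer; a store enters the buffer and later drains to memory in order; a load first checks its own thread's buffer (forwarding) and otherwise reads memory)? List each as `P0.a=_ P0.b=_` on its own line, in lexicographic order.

P0.a=0 P0.b=0
P0.a=0 P0.b=2
P0.a=2 P0.b=2

outcome vector order: (P0.a,P0.b)
|TSO outcomes| = 3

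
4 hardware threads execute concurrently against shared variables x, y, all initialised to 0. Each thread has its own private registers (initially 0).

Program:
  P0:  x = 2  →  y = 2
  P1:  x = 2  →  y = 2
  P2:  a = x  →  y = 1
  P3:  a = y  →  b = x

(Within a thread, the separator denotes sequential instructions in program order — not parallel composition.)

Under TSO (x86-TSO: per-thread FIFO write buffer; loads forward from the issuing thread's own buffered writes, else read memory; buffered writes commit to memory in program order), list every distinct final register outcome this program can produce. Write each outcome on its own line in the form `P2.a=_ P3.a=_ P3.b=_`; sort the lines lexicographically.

outcome vector order: (P2.a,P3.a,P3.b)
|TSO outcomes| = 9

P2.a=0 P3.a=0 P3.b=0
P2.a=0 P3.a=0 P3.b=2
P2.a=0 P3.a=1 P3.b=0
P2.a=0 P3.a=1 P3.b=2
P2.a=0 P3.a=2 P3.b=2
P2.a=2 P3.a=0 P3.b=0
P2.a=2 P3.a=0 P3.b=2
P2.a=2 P3.a=1 P3.b=2
P2.a=2 P3.a=2 P3.b=2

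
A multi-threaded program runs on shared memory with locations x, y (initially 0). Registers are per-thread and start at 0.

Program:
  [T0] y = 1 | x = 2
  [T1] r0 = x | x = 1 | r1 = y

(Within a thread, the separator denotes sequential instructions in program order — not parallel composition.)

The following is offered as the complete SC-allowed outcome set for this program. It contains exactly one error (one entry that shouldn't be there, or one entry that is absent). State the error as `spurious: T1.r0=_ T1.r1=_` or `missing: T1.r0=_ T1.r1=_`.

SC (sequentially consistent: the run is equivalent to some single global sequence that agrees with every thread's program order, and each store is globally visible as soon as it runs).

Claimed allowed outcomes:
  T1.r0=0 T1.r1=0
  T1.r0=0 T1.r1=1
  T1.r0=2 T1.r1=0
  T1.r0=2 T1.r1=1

outcome vector order: (T1.r0,T1.r1)
[SC] allowed = {<0 0>, <0 1>, <2 1>}
claimed∖SC = {<2 0>}

spurious: T1.r0=2 T1.r1=0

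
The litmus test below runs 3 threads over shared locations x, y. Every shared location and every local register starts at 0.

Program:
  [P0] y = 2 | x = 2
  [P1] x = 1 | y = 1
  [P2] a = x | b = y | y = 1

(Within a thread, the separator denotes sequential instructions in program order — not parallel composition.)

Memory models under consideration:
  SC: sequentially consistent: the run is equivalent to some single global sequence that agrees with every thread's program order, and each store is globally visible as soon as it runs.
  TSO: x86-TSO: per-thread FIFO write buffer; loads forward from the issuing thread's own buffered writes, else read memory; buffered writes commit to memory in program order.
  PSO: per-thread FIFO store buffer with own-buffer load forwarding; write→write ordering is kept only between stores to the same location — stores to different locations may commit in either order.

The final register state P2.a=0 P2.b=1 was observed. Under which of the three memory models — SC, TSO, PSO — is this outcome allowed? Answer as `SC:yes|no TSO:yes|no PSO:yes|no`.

outcome vector order: (P2.a,P2.b)
SC (8): (0,0), (0,1), (0,2), (1,0), (1,1), (1,2), (2,1), (2,2)
TSO (8): (0,0), (0,1), (0,2), (1,0), (1,1), (1,2), (2,1), (2,2)
PSO (9): (0,0), (0,1), (0,2), (1,0), (1,1), (1,2), (2,0), (2,1), (2,2)
target (0,1) ∈ {SC,TSO,PSO}

SC:yes TSO:yes PSO:yes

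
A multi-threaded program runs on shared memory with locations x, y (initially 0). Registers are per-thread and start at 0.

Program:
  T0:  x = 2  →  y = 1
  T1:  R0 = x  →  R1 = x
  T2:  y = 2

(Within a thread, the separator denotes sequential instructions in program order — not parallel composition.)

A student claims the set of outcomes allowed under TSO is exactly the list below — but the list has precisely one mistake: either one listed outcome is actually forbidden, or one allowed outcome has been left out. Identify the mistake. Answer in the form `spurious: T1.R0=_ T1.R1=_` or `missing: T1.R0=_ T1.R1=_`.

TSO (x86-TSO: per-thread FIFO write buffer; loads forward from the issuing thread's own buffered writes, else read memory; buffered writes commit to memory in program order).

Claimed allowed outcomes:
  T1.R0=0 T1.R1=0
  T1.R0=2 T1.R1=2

outcome vector order: (T1.R0,T1.R1)
TSO (3): 00; 02; 22
TSO∖claimed = {02}

missing: T1.R0=0 T1.R1=2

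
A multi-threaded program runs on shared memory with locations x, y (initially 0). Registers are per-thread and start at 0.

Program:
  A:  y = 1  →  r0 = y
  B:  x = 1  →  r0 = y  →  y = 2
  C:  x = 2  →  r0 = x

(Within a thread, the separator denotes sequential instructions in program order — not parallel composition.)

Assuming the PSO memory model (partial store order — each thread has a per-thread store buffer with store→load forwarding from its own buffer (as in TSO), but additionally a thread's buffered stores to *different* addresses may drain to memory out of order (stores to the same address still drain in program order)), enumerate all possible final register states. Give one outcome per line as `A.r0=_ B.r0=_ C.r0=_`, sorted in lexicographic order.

outcome vector order: (A.r0,B.r0,C.r0)
|PSO outcomes| = 8

A.r0=1 B.r0=0 C.r0=1
A.r0=1 B.r0=0 C.r0=2
A.r0=1 B.r0=1 C.r0=1
A.r0=1 B.r0=1 C.r0=2
A.r0=2 B.r0=0 C.r0=1
A.r0=2 B.r0=0 C.r0=2
A.r0=2 B.r0=1 C.r0=1
A.r0=2 B.r0=1 C.r0=2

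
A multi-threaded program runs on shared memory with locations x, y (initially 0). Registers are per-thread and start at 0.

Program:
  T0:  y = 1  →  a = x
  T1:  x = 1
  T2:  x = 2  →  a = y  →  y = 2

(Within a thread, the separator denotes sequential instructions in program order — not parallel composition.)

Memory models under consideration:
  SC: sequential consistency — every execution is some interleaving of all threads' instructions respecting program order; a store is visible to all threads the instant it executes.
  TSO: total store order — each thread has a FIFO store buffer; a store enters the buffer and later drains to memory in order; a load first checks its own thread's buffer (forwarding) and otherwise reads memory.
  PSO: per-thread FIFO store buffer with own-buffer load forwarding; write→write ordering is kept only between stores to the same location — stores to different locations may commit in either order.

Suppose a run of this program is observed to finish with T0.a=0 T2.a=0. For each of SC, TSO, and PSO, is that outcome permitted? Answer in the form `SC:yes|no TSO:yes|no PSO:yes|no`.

SC:no TSO:yes PSO:yes

outcome vector order: (T0.a,T2.a)
under SC → (0,1), (1,0), (1,1), (2,0), (2,1)
under TSO → (0,0), (0,1), (1,0), (1,1), (2,0), (2,1)
under PSO → (0,0), (0,1), (1,0), (1,1), (2,0), (2,1)
target (0,0) ∈ {TSO,PSO}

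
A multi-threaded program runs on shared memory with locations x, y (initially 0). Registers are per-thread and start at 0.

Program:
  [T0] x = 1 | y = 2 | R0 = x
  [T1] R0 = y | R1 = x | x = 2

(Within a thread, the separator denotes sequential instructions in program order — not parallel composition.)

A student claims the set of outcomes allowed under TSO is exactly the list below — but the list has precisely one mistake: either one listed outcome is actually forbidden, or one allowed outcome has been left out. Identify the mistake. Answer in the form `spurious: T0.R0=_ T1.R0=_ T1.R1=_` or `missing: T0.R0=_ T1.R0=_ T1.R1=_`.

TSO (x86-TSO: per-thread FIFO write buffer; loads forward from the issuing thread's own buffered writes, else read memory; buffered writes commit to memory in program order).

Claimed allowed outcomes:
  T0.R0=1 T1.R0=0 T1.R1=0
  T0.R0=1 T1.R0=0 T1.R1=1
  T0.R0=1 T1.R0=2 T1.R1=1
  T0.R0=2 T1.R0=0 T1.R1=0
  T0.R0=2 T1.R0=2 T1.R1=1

outcome vector order: (T0.R0,T1.R0,T1.R1)
TSO (6): 100; 101; 121; 200; 201; 221
TSO∖claimed = {201}

missing: T0.R0=2 T1.R0=0 T1.R1=1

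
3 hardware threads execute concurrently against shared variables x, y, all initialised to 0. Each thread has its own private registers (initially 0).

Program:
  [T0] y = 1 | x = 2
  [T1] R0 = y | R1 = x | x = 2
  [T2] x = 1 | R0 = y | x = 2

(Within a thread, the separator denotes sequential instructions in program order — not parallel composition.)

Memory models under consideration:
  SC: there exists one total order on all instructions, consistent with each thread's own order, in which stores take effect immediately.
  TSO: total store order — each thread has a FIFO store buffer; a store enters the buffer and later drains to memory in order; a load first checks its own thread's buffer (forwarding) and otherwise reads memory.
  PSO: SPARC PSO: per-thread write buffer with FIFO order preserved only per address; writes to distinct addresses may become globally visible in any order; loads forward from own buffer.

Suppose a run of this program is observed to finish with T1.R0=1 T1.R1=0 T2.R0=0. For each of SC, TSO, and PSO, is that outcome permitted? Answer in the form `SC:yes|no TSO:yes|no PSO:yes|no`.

SC:no TSO:yes PSO:yes

outcome vector order: (T1.R0,T1.R1,T2.R0)
SC: 11 outcomes — {<0 0 0>, <0 0 1>, <0 1 0>, <0 1 1>, <0 2 0>, <0 2 1>, <1 0 1>, <1 1 0>, <1 1 1>, <1 2 0>, <1 2 1>}
TSO: 12 outcomes — {<0 0 0>, <0 0 1>, <0 1 0>, <0 1 1>, <0 2 0>, <0 2 1>, <1 0 0>, <1 0 1>, <1 1 0>, <1 1 1>, <1 2 0>, <1 2 1>}
PSO: 12 outcomes — {<0 0 0>, <0 0 1>, <0 1 0>, <0 1 1>, <0 2 0>, <0 2 1>, <1 0 0>, <1 0 1>, <1 1 0>, <1 1 1>, <1 2 0>, <1 2 1>}
target <1 0 0> ∈ {TSO,PSO}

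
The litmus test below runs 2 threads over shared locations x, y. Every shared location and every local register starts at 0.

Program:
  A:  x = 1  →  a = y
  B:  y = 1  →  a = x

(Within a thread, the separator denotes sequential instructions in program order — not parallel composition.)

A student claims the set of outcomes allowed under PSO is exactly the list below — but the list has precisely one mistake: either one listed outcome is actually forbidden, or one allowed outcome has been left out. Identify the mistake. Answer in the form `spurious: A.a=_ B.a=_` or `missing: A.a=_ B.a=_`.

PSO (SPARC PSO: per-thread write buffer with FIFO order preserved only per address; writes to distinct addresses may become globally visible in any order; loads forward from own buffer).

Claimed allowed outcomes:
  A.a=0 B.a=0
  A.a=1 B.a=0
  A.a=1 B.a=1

outcome vector order: (A.a,B.a)
PSO: 4 outcomes — {0/0; 0/1; 1/0; 1/1}
PSO∖claimed = {0/1}

missing: A.a=0 B.a=1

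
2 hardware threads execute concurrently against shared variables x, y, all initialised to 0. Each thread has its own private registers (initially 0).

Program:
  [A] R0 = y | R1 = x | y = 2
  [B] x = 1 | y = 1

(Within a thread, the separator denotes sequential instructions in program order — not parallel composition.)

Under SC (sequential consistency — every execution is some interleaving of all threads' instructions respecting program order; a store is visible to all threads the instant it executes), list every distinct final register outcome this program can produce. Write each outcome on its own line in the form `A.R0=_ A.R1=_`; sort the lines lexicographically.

A.R0=0 A.R1=0
A.R0=0 A.R1=1
A.R0=1 A.R1=1

outcome vector order: (A.R0,A.R1)
|SC outcomes| = 3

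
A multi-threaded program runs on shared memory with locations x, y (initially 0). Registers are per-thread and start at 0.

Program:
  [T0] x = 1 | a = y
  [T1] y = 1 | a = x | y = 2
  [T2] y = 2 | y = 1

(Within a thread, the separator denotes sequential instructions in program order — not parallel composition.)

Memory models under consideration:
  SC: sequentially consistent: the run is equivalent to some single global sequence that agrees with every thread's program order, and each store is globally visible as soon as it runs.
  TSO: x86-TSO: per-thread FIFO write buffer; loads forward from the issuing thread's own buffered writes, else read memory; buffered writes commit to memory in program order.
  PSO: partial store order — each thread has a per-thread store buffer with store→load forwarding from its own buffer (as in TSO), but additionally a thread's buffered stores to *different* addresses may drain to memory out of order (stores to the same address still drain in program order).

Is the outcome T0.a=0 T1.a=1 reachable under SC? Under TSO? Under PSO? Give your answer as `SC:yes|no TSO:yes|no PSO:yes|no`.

SC:yes TSO:yes PSO:yes

outcome vector order: (T0.a,T1.a)
[SC] allowed = {01, 10, 11, 20, 21}
[TSO] allowed = {00, 01, 10, 11, 20, 21}
[PSO] allowed = {00, 01, 10, 11, 20, 21}
target 01 ∈ {SC,TSO,PSO}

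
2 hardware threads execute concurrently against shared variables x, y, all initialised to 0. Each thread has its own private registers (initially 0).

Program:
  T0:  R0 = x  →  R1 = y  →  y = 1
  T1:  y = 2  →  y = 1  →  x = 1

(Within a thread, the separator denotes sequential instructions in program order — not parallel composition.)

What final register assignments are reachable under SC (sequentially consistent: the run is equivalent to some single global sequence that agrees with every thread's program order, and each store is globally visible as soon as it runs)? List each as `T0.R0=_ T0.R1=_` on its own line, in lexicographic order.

outcome vector order: (T0.R0,T0.R1)
|SC outcomes| = 4

T0.R0=0 T0.R1=0
T0.R0=0 T0.R1=1
T0.R0=0 T0.R1=2
T0.R0=1 T0.R1=1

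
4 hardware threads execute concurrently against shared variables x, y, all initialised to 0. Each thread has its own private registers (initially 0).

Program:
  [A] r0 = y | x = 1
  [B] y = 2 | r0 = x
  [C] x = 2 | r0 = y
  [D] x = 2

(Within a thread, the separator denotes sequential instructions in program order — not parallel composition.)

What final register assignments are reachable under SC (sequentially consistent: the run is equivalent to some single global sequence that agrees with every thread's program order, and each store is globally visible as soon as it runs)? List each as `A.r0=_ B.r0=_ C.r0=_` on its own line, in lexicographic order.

outcome vector order: (A.r0,B.r0,C.r0)
|SC outcomes| = 10

A.r0=0 B.r0=0 C.r0=2
A.r0=0 B.r0=1 C.r0=0
A.r0=0 B.r0=1 C.r0=2
A.r0=0 B.r0=2 C.r0=0
A.r0=0 B.r0=2 C.r0=2
A.r0=2 B.r0=0 C.r0=2
A.r0=2 B.r0=1 C.r0=0
A.r0=2 B.r0=1 C.r0=2
A.r0=2 B.r0=2 C.r0=0
A.r0=2 B.r0=2 C.r0=2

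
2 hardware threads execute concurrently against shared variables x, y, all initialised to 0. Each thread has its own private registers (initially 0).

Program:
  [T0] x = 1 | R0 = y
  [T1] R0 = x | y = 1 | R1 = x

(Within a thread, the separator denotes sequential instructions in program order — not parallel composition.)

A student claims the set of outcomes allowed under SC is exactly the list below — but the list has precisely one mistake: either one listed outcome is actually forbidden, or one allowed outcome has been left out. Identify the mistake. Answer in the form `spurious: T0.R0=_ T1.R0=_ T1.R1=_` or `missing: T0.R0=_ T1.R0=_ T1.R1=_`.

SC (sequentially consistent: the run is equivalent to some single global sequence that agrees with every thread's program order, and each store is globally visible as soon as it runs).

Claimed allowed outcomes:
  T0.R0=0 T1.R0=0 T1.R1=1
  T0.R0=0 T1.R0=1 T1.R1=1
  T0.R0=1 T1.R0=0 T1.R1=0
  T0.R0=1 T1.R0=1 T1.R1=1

missing: T0.R0=1 T1.R0=0 T1.R1=1

outcome vector order: (T0.R0,T1.R0,T1.R1)
SC: 5 outcomes — {<0 0 1>, <0 1 1>, <1 0 0>, <1 0 1>, <1 1 1>}
SC∖claimed = {<1 0 1>}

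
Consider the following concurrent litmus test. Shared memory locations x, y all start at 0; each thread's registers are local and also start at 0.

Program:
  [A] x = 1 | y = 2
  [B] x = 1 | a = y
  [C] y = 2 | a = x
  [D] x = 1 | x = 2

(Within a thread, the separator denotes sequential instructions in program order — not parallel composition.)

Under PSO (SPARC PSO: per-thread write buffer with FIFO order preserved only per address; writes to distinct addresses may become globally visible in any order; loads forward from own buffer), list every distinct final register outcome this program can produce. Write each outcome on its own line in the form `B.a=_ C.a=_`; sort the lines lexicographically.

B.a=0 C.a=0
B.a=0 C.a=1
B.a=0 C.a=2
B.a=2 C.a=0
B.a=2 C.a=1
B.a=2 C.a=2

outcome vector order: (B.a,C.a)
|PSO outcomes| = 6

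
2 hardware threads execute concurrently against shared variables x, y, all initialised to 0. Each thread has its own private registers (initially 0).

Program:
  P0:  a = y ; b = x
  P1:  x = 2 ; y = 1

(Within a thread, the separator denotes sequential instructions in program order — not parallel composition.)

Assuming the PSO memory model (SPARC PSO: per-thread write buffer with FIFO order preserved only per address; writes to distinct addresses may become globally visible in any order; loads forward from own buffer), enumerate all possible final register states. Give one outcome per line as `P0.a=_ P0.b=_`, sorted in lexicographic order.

P0.a=0 P0.b=0
P0.a=0 P0.b=2
P0.a=1 P0.b=0
P0.a=1 P0.b=2

outcome vector order: (P0.a,P0.b)
|PSO outcomes| = 4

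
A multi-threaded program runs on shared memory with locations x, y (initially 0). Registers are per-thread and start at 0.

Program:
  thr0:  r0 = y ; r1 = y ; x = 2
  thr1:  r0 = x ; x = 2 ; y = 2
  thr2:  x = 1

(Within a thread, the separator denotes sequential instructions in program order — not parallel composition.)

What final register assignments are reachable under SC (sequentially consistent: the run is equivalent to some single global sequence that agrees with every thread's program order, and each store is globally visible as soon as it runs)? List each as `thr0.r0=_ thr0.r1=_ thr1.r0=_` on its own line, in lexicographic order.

thr0.r0=0 thr0.r1=0 thr1.r0=0
thr0.r0=0 thr0.r1=0 thr1.r0=1
thr0.r0=0 thr0.r1=0 thr1.r0=2
thr0.r0=0 thr0.r1=2 thr1.r0=0
thr0.r0=0 thr0.r1=2 thr1.r0=1
thr0.r0=2 thr0.r1=2 thr1.r0=0
thr0.r0=2 thr0.r1=2 thr1.r0=1

outcome vector order: (thr0.r0,thr0.r1,thr1.r0)
|SC outcomes| = 7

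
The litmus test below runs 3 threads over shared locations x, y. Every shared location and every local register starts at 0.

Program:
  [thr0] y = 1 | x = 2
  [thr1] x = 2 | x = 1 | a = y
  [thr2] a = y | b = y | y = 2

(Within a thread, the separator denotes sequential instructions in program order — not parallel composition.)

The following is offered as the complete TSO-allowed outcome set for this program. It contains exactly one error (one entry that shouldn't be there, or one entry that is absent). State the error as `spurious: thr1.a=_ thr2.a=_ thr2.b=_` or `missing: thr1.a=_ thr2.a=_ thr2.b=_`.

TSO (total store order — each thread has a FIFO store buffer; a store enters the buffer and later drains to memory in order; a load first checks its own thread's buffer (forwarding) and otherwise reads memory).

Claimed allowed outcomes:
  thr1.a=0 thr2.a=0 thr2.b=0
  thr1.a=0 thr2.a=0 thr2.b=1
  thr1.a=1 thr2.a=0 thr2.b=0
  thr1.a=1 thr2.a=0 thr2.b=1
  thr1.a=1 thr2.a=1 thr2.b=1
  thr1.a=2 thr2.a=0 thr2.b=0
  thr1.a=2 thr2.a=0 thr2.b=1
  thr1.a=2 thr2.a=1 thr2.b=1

outcome vector order: (thr1.a,thr2.a,thr2.b)
TSO: 9 outcomes — {<0 0 0>; <0 0 1>; <0 1 1>; <1 0 0>; <1 0 1>; <1 1 1>; <2 0 0>; <2 0 1>; <2 1 1>}
TSO∖claimed = {<0 1 1>}

missing: thr1.a=0 thr2.a=1 thr2.b=1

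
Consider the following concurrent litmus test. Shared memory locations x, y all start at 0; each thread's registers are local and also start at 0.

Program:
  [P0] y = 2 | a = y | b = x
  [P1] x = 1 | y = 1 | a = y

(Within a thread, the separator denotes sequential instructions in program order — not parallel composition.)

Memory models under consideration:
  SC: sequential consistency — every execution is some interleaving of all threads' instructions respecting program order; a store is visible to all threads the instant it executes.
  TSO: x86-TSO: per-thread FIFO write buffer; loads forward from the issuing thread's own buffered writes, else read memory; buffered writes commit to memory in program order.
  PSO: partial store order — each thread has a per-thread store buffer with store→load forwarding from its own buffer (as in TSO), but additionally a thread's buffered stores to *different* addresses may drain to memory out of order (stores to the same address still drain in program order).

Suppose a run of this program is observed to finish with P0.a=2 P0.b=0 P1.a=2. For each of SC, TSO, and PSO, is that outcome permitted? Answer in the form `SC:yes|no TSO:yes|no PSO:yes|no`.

outcome vector order: (P0.a,P0.b,P1.a)
SC (4): (1,1,1); (2,0,1); (2,1,1); (2,1,2)
TSO (5): (1,1,1); (2,0,1); (2,0,2); (2,1,1); (2,1,2)
PSO (6): (1,0,1); (1,1,1); (2,0,1); (2,0,2); (2,1,1); (2,1,2)
target (2,0,2) ∈ {TSO,PSO}

SC:no TSO:yes PSO:yes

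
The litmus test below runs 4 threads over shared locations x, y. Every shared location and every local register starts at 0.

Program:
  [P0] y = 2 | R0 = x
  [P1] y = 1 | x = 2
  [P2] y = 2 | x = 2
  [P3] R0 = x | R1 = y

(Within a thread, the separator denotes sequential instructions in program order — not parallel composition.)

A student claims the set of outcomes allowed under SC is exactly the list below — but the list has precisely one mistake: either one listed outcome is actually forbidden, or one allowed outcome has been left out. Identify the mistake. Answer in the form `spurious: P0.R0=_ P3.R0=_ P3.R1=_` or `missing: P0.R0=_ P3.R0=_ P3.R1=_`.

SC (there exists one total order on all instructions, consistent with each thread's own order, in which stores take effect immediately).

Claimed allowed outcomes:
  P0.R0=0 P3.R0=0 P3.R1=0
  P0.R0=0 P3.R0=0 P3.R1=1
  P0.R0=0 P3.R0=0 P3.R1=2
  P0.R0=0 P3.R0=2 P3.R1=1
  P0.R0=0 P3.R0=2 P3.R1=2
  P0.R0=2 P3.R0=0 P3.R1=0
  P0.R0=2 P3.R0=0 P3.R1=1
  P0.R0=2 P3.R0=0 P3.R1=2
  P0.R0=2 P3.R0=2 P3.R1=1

outcome vector order: (P0.R0,P3.R0,P3.R1)
SC (10): 0/0/0; 0/0/1; 0/0/2; 0/2/1; 0/2/2; 2/0/0; 2/0/1; 2/0/2; 2/2/1; 2/2/2
SC∖claimed = {2/2/2}

missing: P0.R0=2 P3.R0=2 P3.R1=2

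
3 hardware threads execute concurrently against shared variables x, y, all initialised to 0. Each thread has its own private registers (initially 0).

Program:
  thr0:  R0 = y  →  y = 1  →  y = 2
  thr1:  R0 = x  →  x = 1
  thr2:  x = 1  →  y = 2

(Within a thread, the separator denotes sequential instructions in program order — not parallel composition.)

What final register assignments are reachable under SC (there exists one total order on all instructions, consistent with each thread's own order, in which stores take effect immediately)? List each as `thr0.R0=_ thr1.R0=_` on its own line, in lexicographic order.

outcome vector order: (thr0.R0,thr1.R0)
|SC outcomes| = 4

thr0.R0=0 thr1.R0=0
thr0.R0=0 thr1.R0=1
thr0.R0=2 thr1.R0=0
thr0.R0=2 thr1.R0=1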